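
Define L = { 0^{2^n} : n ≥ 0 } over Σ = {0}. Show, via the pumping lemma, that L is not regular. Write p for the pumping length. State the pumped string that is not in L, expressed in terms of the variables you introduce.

Suppose for contradiction that L is regular, and let p be the pumping length.
Take w = 0^{2^p} ∈ L with |w| = 2^p ≥ p.
By the pumping lemma, w = xyz with |xy| ≤ p and |y| ≥ 1.
Then y = 0^k for some k with 1 ≤ k ≤ p.
Pump with i = 2: xy^2z = 0^{2^p+k}. Since 1 ≤ k ≤ p < 2^p, we have 2^p < 2^p+k < 2^{p+1}, so 2^p+k is not a power of 2. So xy^2z ∉ L.
This contradicts the pumping lemma, so L is not regular.

0^{2^p+k}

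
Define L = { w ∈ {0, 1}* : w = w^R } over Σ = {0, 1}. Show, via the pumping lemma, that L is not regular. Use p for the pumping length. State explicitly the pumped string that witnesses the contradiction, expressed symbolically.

0^{p+k} 1 0^p

Assume L is regular. Let p be the pumping length given by the pumping lemma.
Take w = 0^p 1 0^p, a palindrome of length 2p+1 ≥ p.
The pumping lemma gives a decomposition w = xyz where |xy| ≤ p and |y| ≥ 1.
The first p characters of w are 0's, so xy (and hence y) consists only of 0's. Write y = 0^k, 1 ≤ k ≤ p.
Pump with i = 2: xy^2z = 0^{p+k} 1 0^p. Its reverse is 0^p 1 0^{p+k}, which differs from xy^2z since k ≥ 1. So xy^2z is not a palindrome and xy^2z ∉ L.
This contradicts the pumping lemma, so L is not regular.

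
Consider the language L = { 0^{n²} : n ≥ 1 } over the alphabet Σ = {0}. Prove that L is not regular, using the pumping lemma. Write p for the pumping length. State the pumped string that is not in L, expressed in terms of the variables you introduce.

0^{p²+k}

Assume L is regular. Let p be the pumping length given by the pumping lemma.
Take w = 0^{p²} ∈ L with |w| = p² ≥ p.
Write w = xyz as guaranteed by the lemma, with |xy| ≤ p and |y| > 0.
Then y = 0^k for some k with 1 ≤ k ≤ p.
Pump with i = 2: xy^2z = 0^{p²+k}. Since 1 ≤ k ≤ p, p² < p²+k ≤ p²+p < (p+1)², so p²+k lies strictly between consecutive squares and is not a perfect square. So xy^2z ∉ L.
This contradicts the pumping lemma, so L is not regular.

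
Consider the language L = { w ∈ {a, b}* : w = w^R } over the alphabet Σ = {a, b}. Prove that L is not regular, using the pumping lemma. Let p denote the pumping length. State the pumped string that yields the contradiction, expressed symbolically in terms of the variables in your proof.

a^{p+k} b a^p

Suppose for contradiction that L is regular, and let p be the pumping length.
Take w = a^p b a^p, a palindrome of length 2p+1 ≥ p.
By the pumping lemma, w = xyz with |xy| ≤ p and y is nonempty.
Since the first p symbols of w are all a's and |xy| ≤ p, y lies entirely in the leading a-block: y = a^k for some k with 1 ≤ k ≤ p.
Pump with i = 2: xy^2z = a^{p+k} b a^p. Its reverse is a^p b a^{p+k}, which differs from xy^2z since k ≥ 1. So xy^2z is not a palindrome and xy^2z ∉ L.
This contradicts the pumping lemma, so L is not regular.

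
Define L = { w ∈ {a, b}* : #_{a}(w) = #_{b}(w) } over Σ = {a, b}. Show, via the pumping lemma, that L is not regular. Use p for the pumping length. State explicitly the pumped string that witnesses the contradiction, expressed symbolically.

Assume L is regular; let p be its pumping constant.
Choose w = a^p b^p ∈ L with |w| = 2p ≥ p.
Write w = xyz as guaranteed by the lemma, with |xy| ≤ p and |y| ≥ 1.
Since the first p symbols of w are all a's and |xy| ≤ p, y lies entirely in the leading a-block: y = a^k for some k with 1 ≤ k ≤ p.
Pump with i = 2: xy^2z = a^{p+k} b^p has p+k occurrences of a but only p of b. Since k ≥ 1 the counts differ, so xy^2z ∉ L.
This contradicts the pumping lemma, so L is not regular.

a^{p+k} b^p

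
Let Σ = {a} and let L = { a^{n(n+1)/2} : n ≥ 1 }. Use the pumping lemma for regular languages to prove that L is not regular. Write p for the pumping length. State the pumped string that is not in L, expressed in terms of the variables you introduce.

a^{p(p+1)/2+k}

Assume L is regular. Let p be the pumping length given by the pumping lemma.
Take w = a^{p(p+1)/2} ∈ L with |w| = p(p+1)/2 ≥ p.
The pumping lemma gives a decomposition w = xyz where |xy| ≤ p and y is nonempty.
Then y = a^k for some k with 1 ≤ k ≤ p.
Pump with i = 2: xy^2z = a^{p(p+1)/2+k}. Since 1 ≤ k ≤ p, p(p+1)/2 < p(p+1)/2+k ≤ p(p+1)/2+p < (p+1)(p+2)/2, so p(p+1)/2+k is strictly between consecutive triangular numbers. So xy^2z ∉ L.
Contradiction. Therefore L is not regular.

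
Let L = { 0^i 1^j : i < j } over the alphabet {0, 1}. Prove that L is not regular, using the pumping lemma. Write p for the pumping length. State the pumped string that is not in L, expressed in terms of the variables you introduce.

Toward a contradiction, assume L is regular with pumping length p.
Choose w = 0^p 1^{p+1} ∈ L, with |w| = 2p+1 ≥ p.
The pumping lemma gives a decomposition w = xyz where |xy| ≤ p and |y| > 0.
Since the first p symbols of w are all 0's and |xy| ≤ p, y lies entirely in the leading 0-block: y = 0^k for some k with 1 ≤ k ≤ p.
Consider xy^2z = 0^{p+k} 1^{p+1}. Since k ≥ 1, the 0-count p+k is at least p+1, so i < j fails; thus xy^2z ∉ L.
This is a contradiction; hence L is not regular.

0^{p+k} 1^{p+1}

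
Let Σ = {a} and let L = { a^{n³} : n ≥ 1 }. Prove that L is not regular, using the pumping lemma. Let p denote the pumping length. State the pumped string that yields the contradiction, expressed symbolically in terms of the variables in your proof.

a^{p³+k}

Assume L is regular; let p be its pumping constant.
Take w = a^{p³} ∈ L with |w| = p³ ≥ p.
By the pumping lemma, w = xyz with |xy| ≤ p and y is nonempty.
Then y = a^k for some k with 1 ≤ k ≤ p.
Pump with i = 2: xy^2z = a^{p³+k}. Since 1 ≤ k ≤ p, p³ < p³+k ≤ p³+p < p³+3p²+3p+1 = (p+1)³, so p³+k is not a perfect cube. So xy^2z ∉ L.
This contradicts the pumping lemma, so L is not regular.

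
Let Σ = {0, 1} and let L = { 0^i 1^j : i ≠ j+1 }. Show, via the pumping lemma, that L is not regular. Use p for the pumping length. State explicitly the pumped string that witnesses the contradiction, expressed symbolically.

Suppose for contradiction that L is regular, and let p be the pumping length.
Choose w = 0^p 1^{p+p!-1}. Since p ≠ (p+p!-1)+1 = p+p!, w ∈ L; and |w| ≥ p.
The pumping lemma gives a decomposition w = xyz where |xy| ≤ p and y is nonempty.
Because |xy| ≤ p and w begins with p copies of 0, we have y = 0^k with 1 ≤ k ≤ p.
Since 1 ≤ k ≤ p, k divides p!; set t = 1 + p!/k. Then xy^t z has p + (p!/k)·k = p + p! copies of 0. Now the 0-count is p+p! and (1-count)+1 = (p+p!-1)+1 = p+p!, so i ≠ j+1 fails. So xy^t z = 0^{p+p!} 1^{p+p!-1} ∉ L.
This contradicts the pumping lemma, so L is not regular.

0^{p+p!} 1^{p+p!-1}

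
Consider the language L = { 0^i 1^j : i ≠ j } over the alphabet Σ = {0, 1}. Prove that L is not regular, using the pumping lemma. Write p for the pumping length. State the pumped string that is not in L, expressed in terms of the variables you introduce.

Assume L is regular. Let p be the pumping length given by the pumping lemma.
Choose w = 0^p 1^{p+p!}. Since p ≠ p+p!, w ∈ L; and |w| ≥ p.
Write w = xyz as guaranteed by the lemma, with |xy| ≤ p and y is nonempty.
Because |xy| ≤ p and w begins with p copies of 0, we have y = 0^k with 1 ≤ k ≤ p.
Since 1 ≤ k ≤ p, k divides p!; set t = 1 + p!/k. Then xy^t z has p + (p!/k)·k = p + p! copies of 0. Now the 0-count equals the 1-count, so i ≠ j fails. So xy^t z = 0^{p+p!} 1^{p+p!} ∉ L.
Contradiction. Therefore L is not regular.

0^{p+p!} 1^{p+p!}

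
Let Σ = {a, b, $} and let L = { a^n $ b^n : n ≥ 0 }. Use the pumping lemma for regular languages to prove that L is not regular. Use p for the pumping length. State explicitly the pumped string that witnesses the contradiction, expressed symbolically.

Assume L is regular. Let p be the pumping length given by the pumping lemma.
Take w = a^p $ b^p ∈ L with |w| = 2p+1 ≥ p.
By the pumping lemma, w = xyz with |xy| ≤ p and |y| > 0.
Since the first p symbols of w are all a's and |xy| ≤ p, y lies entirely in the leading a-block: y = a^k for some k with 1 ≤ k ≤ p.
Pump with i = 2: xy^2z = a^{p+k} $ b^p, which would require p+k = p. But k ≥ 1, so xy^2z ∉ L.
This contradicts the pumping lemma, so L is not regular.

a^{p+k} $ b^p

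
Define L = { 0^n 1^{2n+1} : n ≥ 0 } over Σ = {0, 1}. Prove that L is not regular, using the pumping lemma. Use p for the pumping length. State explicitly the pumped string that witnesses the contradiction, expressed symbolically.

Suppose for contradiction that L is regular, and let p be the pumping length.
Choose w = 0^p 1^{2p+1}, which is in L with |w| = 3p+1 ≥ p.
Write w = xyz as guaranteed by the lemma, with |xy| ≤ p and |y| > 0.
The first p characters of w are 0's, so xy (and hence y) consists only of 0's. Write y = 0^k, 1 ≤ k ≤ p.
Pump with i = 2: xy^2z = 0^{p+k} 1^{2p+1}. For this to lie in L we would need 2p+1 = 2(p+k)+1, which forces k = 0. But k ≥ 1, so xy^2z ∉ L.
Contradiction. Therefore L is not regular.

0^{p+k} 1^{2p+1}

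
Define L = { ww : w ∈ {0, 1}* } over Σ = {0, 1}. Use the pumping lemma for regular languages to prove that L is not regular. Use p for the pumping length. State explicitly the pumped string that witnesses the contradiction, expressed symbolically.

Assume L is regular; let p be its pumping constant.
Take w = 0^p 1^p 0^p 1^p = uu where u = 0^p1^p; then w ∈ L and |w| = 4p ≥ p.
The pumping lemma gives a decomposition w = xyz where |xy| ≤ p and |y| > 0.
Because |xy| ≤ p and w begins with p copies of 0, we have y = 0^k with 1 ≤ k ≤ p.
Pump with i = 2: xy^2z = 0^{p+k} 1^p 0^p 1^p, of length 4p+k. Suppose this equals vv. The string starts with 0 and ends with 1, so v does too; thus the boundary between the two copies of v is a 1→0 transition. There is exactly one such transition, at position 2p+k, so |v| = 2p+k and |vv| = 4p+2k ≠ 4p+k since k ≥ 1. So xy^2z ∉ L.
This contradicts the pumping lemma, so L is not regular.

0^{p+k} 1^p 0^p 1^p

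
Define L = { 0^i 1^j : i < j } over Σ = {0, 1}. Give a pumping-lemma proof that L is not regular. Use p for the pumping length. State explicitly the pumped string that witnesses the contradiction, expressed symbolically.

Toward a contradiction, assume L is regular with pumping length p.
Choose w = 0^p 1^{p+1} ∈ L, with |w| = 2p+1 ≥ p.
By the pumping lemma, w = xyz with |xy| ≤ p and |y| > 0.
Since the first p symbols of w are all 0's and |xy| ≤ p, y lies entirely in the leading 0-block: y = 0^k for some k with 1 ≤ k ≤ p.
Consider xy^2z = 0^{p+k} 1^{p+1}. Since k ≥ 1, the 0-count p+k is at least p+1, so i < j fails; thus xy^2z ∉ L.
Contradiction. Therefore L is not regular.

0^{p+k} 1^{p+1}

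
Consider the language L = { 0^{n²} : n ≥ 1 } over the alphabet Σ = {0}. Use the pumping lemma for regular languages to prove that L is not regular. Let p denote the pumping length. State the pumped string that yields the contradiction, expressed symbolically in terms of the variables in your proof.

0^{p²+k}

Toward a contradiction, assume L is regular with pumping length p.
Take w = 0^{p²} ∈ L with |w| = p² ≥ p.
Write w = xyz as guaranteed by the lemma, with |xy| ≤ p and y is nonempty.
Then y = 0^k for some k with 1 ≤ k ≤ p.
Pump with i = 2: xy^2z = 0^{p²+k}. Since 1 ≤ k ≤ p, p² < p²+k ≤ p²+p < (p+1)², so p²+k lies strictly between consecutive squares and is not a perfect square. So xy^2z ∉ L.
This contradicts the pumping lemma, so L is not regular.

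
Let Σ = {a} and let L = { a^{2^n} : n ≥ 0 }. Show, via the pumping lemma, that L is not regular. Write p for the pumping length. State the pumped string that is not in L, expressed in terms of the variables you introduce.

a^{2^p+k}

Suppose for contradiction that L is regular, and let p be the pumping length.
Take w = a^{2^p} ∈ L with |w| = 2^p ≥ p.
The pumping lemma gives a decomposition w = xyz where |xy| ≤ p and |y| > 0.
Then y = a^k for some k with 1 ≤ k ≤ p.
Pump with i = 2: xy^2z = a^{2^p+k}. Since 1 ≤ k ≤ p < 2^p, we have 2^p < 2^p+k < 2^{p+1}, so 2^p+k is not a power of 2. So xy^2z ∉ L.
This is a contradiction; hence L is not regular.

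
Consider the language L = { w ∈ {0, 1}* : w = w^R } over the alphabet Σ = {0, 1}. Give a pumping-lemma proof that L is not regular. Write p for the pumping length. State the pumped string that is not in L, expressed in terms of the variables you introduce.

Toward a contradiction, assume L is regular with pumping length p.
Take w = 0^p 1 0^p, a palindrome of length 2p+1 ≥ p.
Write w = xyz as guaranteed by the lemma, with |xy| ≤ p and y is nonempty.
Because |xy| ≤ p and w begins with p copies of 0, we have y = 0^k with 1 ≤ k ≤ p.
Pump with i = 2: xy^2z = 0^{p+k} 1 0^p. Its reverse is 0^p 1 0^{p+k}, which differs from xy^2z since k ≥ 1. So xy^2z is not a palindrome and xy^2z ∉ L.
Contradiction. Therefore L is not regular.

0^{p+k} 1 0^p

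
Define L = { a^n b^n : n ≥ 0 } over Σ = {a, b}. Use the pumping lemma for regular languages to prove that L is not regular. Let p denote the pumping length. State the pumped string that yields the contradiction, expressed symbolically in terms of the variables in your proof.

a^{p+k} b^p

Suppose for contradiction that L is regular, and let p be the pumping length.
Take w = a^p b^p. Then w ∈ L and |w| = 2p ≥ p.
By the pumping lemma, w = xyz with |xy| ≤ p and |y| ≥ 1.
Because |xy| ≤ p and w begins with p copies of a, we have y = a^k with 1 ≤ k ≤ p.
Pump with i = 2: xy^2z = a^{p+k} b^p. For this to lie in L we would need p = p+k, which forces k = 0. But k ≥ 1, so xy^2z ∉ L.
Contradiction. Therefore L is not regular.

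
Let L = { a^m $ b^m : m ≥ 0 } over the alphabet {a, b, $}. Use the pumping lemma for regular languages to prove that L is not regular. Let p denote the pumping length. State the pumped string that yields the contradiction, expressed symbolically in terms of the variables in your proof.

Assume L is regular; let p be its pumping constant.
Take w = a^p $ b^p ∈ L with |w| = 2p+1 ≥ p.
The pumping lemma gives a decomposition w = xyz where |xy| ≤ p and y is nonempty.
Since the first p symbols of w are all a's and |xy| ≤ p, y lies entirely in the leading a-block: y = a^k for some k with 1 ≤ k ≤ p.
Pump with i = 2: xy^2z = a^{p+k} $ b^p, which would require p+k = p. But k ≥ 1, so xy^2z ∉ L.
This contradicts the pumping lemma, so L is not regular.

a^{p+k} $ b^p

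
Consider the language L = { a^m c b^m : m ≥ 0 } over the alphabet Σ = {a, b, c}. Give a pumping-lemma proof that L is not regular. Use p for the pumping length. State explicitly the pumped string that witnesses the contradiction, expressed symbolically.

Toward a contradiction, assume L is regular with pumping length p.
Take w = a^p c b^p ∈ L with |w| = 2p+1 ≥ p.
Write w = xyz as guaranteed by the lemma, with |xy| ≤ p and y is nonempty.
Because |xy| ≤ p and w begins with p copies of a, we have y = a^k with 1 ≤ k ≤ p.
Pump with i = 2: xy^2z = a^{p+k} c b^p, which would require p+k = p. But k ≥ 1, so xy^2z ∉ L.
This is a contradiction; hence L is not regular.

a^{p+k} c b^p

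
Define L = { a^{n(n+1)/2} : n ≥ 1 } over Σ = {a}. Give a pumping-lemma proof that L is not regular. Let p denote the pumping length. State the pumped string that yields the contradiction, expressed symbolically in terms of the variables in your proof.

a^{p(p+1)/2+k}

Suppose for contradiction that L is regular, and let p be the pumping length.
Take w = a^{p(p+1)/2} ∈ L with |w| = p(p+1)/2 ≥ p.
The pumping lemma gives a decomposition w = xyz where |xy| ≤ p and |y| ≥ 1.
Then y = a^k for some k with 1 ≤ k ≤ p.
Pump with i = 2: xy^2z = a^{p(p+1)/2+k}. Since 1 ≤ k ≤ p, p(p+1)/2 < p(p+1)/2+k ≤ p(p+1)/2+p < (p+1)(p+2)/2, so p(p+1)/2+k is strictly between consecutive triangular numbers. So xy^2z ∉ L.
This is a contradiction; hence L is not regular.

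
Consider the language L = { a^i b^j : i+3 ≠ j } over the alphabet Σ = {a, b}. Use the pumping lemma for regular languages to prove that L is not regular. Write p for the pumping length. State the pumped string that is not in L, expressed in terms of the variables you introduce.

Assume L is regular; let p be its pumping constant.
Choose w = a^p b^{p+p!+3}. Since p ≠ (p+p!+3)-3 = p+p!, w ∈ L; and |w| ≥ p.
Write w = xyz as guaranteed by the lemma, with |xy| ≤ p and y is nonempty.
Since the first p symbols of w are all a's and |xy| ≤ p, y lies entirely in the leading a-block: y = a^k for some k with 1 ≤ k ≤ p.
Since 1 ≤ k ≤ p, k divides p!; set t = 1 + p!/k. Then xy^t z has p + (p!/k)·k = p + p! copies of a. Now the a-count is p+p! and (b-count)-3 = (p+p!+3)-3 = p+p!, so i+3 ≠ j fails. So xy^t z = a^{p+p!} b^{p+p!+3} ∉ L.
This is a contradiction; hence L is not regular.

a^{p+p!} b^{p+p!+3}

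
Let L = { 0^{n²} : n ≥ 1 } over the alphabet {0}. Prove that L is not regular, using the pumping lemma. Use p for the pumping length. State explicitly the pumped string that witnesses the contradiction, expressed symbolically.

0^{p²+k}

Assume L is regular; let p be its pumping constant.
Take w = 0^{p²} ∈ L with |w| = p² ≥ p.
The pumping lemma gives a decomposition w = xyz where |xy| ≤ p and |y| ≥ 1.
Then y = 0^k for some k with 1 ≤ k ≤ p.
Pump with i = 2: xy^2z = 0^{p²+k}. Since 1 ≤ k ≤ p, p² < p²+k ≤ p²+p < (p+1)², so p²+k lies strictly between consecutive squares and is not a perfect square. So xy^2z ∉ L.
This contradicts the pumping lemma, so L is not regular.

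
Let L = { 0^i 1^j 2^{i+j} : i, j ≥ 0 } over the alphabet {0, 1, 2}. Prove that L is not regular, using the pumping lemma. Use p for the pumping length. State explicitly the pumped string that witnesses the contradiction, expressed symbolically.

0^{p+k} 1^p 2^{2p}

Assume L is regular. Let p be the pumping length given by the pumping lemma.
Take w = 0^p 1^p 2^{2p} ∈ L (with i=j=p, i+j=2p), |w| = 4p ≥ p.
By the pumping lemma, w = xyz with |xy| ≤ p and |y| > 0.
Since the first p symbols of w are all 0's and |xy| ≤ p, y lies entirely in the leading 0-block: y = 0^k for some k with 1 ≤ k ≤ p.
Consider xy^2z = 0^{p+k} 1^p 2^{2p}. Now the 0- and 1-counts sum to 2p+k, but the 2-count is 2p ≠ 2p+k. So xy^2z ∉ L.
Contradiction. Therefore L is not regular.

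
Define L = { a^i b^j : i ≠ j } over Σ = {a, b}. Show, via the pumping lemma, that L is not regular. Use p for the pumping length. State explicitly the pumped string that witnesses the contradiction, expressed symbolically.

a^{p+p!} b^{p+p!}

Suppose for contradiction that L is regular, and let p be the pumping length.
Choose w = a^p b^{p+p!}. Since p ≠ p+p!, w ∈ L; and |w| ≥ p.
Write w = xyz as guaranteed by the lemma, with |xy| ≤ p and |y| > 0.
Because |xy| ≤ p and w begins with p copies of a, we have y = a^k with 1 ≤ k ≤ p.
Since 1 ≤ k ≤ p, k divides p!; set t = 1 + p!/k. Then xy^t z has p + (p!/k)·k = p + p! copies of a. Now the a-count equals the b-count, so i ≠ j fails. So xy^t z = a^{p+p!} b^{p+p!} ∉ L.
This contradicts the pumping lemma, so L is not regular.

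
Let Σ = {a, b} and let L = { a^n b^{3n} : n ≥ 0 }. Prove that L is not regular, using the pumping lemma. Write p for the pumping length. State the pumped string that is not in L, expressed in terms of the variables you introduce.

Assume L is regular. Let p be the pumping length given by the pumping lemma.
Take w = a^p b^{3p}. Then w ∈ L and |w| = 4p ≥ p.
Write w = xyz as guaranteed by the lemma, with |xy| ≤ p and y is nonempty.
The first p characters of w are a's, so xy (and hence y) consists only of a's. Write y = a^k, 1 ≤ k ≤ p.
Pump with i = 2: xy^2z = a^{p+k} b^{3p}. For this to lie in L we would need 3p = 3(p+k), which forces k = 0. But k ≥ 1, so xy^2z ∉ L.
Contradiction. Therefore L is not regular.

a^{p+k} b^{3p}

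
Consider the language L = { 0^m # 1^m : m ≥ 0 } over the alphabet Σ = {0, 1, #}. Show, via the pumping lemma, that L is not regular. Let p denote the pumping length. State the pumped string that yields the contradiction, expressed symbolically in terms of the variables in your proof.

Suppose for contradiction that L is regular, and let p be the pumping length.
Take w = 0^p # 1^p ∈ L with |w| = 2p+1 ≥ p.
The pumping lemma gives a decomposition w = xyz where |xy| ≤ p and |y| > 0.
Since the first p symbols of w are all 0's and |xy| ≤ p, y lies entirely in the leading 0-block: y = 0^k for some k with 1 ≤ k ≤ p.
Pump with i = 2: xy^2z = 0^{p+k} # 1^p, which would require p+k = p. But k ≥ 1, so xy^2z ∉ L.
This contradicts the pumping lemma, so L is not regular.

0^{p+k} # 1^p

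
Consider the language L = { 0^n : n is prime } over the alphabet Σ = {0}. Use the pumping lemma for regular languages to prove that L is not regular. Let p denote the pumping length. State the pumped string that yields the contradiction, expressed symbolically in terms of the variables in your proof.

0^{q(1+k)}

Suppose for contradiction that L is regular, and let p be the pumping length.
Let q be a prime with q ≥ p+2 (infinitely many primes exist), and take w = 0^q ∈ L with |w| = q ≥ p.
By the pumping lemma, w = xyz with |xy| ≤ p and |y| ≥ 1.
Then y = 0^k for some k with 1 ≤ k ≤ p.
Since 1 ≤ k ≤ p, |xz| = q-k. Pump with i = q+1: |xy^{q+1}z| = (q-k)+(q+1)k = q+qk = q(1+k), which is composite (both factors ≥ 2). So xy^{q+1}z = 0^{q(1+k)} ∉ L.
This contradicts the pumping lemma, so L is not regular.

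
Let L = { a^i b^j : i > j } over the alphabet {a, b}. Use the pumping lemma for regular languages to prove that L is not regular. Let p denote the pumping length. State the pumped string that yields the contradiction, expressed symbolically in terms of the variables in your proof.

Toward a contradiction, assume L is regular with pumping length p.
Choose w = a^{p+1} b^p ∈ L, with |w| = 2p+1 ≥ p.
The pumping lemma gives a decomposition w = xyz where |xy| ≤ p and |y| ≥ 1.
Since the first p symbols of w are all a's and |xy| ≤ p, y lies entirely in the leading a-block: y = a^k for some k with 1 ≤ k ≤ p.
Consider xy^0z = xz = a^{p+1-k} b^p. Since k ≥ 1, the a-count p+1-k is at most p, so i > j fails; thus xz ∉ L.
This contradicts the pumping lemma, so L is not regular.

a^{p+1-k} b^p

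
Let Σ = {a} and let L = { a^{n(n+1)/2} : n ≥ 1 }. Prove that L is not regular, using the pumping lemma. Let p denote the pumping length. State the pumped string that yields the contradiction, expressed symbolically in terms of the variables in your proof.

a^{p(p+1)/2+k}

Assume L is regular; let p be its pumping constant.
Take w = a^{p(p+1)/2} ∈ L with |w| = p(p+1)/2 ≥ p.
The pumping lemma gives a decomposition w = xyz where |xy| ≤ p and |y| ≥ 1.
Then y = a^k for some k with 1 ≤ k ≤ p.
Pump with i = 2: xy^2z = a^{p(p+1)/2+k}. Since 1 ≤ k ≤ p, p(p+1)/2 < p(p+1)/2+k ≤ p(p+1)/2+p < (p+1)(p+2)/2, so p(p+1)/2+k is strictly between consecutive triangular numbers. So xy^2z ∉ L.
This contradicts the pumping lemma, so L is not regular.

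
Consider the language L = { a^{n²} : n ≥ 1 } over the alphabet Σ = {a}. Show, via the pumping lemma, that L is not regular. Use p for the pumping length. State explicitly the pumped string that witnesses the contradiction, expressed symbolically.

Assume L is regular. Let p be the pumping length given by the pumping lemma.
Take w = a^{p²} ∈ L with |w| = p² ≥ p.
By the pumping lemma, w = xyz with |xy| ≤ p and |y| ≥ 1.
Then y = a^k for some k with 1 ≤ k ≤ p.
Pump with i = 2: xy^2z = a^{p²+k}. Since 1 ≤ k ≤ p, p² < p²+k ≤ p²+p < (p+1)², so p²+k lies strictly between consecutive squares and is not a perfect square. So xy^2z ∉ L.
This is a contradiction; hence L is not regular.

a^{p²+k}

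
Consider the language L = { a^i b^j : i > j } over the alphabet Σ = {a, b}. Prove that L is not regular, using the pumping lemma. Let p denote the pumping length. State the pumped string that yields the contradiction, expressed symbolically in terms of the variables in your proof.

a^{p+1-k} b^p

Toward a contradiction, assume L is regular with pumping length p.
Choose w = a^{p+1} b^p ∈ L, with |w| = 2p+1 ≥ p.
Write w = xyz as guaranteed by the lemma, with |xy| ≤ p and y is nonempty.
Since the first p symbols of w are all a's and |xy| ≤ p, y lies entirely in the leading a-block: y = a^k for some k with 1 ≤ k ≤ p.
Consider xy^0z = xz = a^{p+1-k} b^p. Since k ≥ 1, the a-count p+1-k is at most p, so i > j fails; thus xz ∉ L.
This is a contradiction; hence L is not regular.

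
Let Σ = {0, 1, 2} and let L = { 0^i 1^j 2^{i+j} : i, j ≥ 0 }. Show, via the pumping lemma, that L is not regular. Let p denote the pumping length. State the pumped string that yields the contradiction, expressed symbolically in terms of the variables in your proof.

0^{p+k} 1^p 2^{2p}

Toward a contradiction, assume L is regular with pumping length p.
Take w = 0^p 1^p 2^{2p} ∈ L (with i=j=p, i+j=2p), |w| = 4p ≥ p.
By the pumping lemma, w = xyz with |xy| ≤ p and y is nonempty.
Since the first p symbols of w are all 0's and |xy| ≤ p, y lies entirely in the leading 0-block: y = 0^k for some k with 1 ≤ k ≤ p.
Consider xy^2z = 0^{p+k} 1^p 2^{2p}. Now the 0- and 1-counts sum to 2p+k, but the 2-count is 2p ≠ 2p+k. So xy^2z ∉ L.
This contradicts the pumping lemma, so L is not regular.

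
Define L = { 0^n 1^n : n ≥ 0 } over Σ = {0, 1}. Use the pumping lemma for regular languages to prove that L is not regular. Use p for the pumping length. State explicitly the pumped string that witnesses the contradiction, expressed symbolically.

0^{p+k} 1^p

Suppose for contradiction that L is regular, and let p be the pumping length.
Take w = 0^p 1^p. Then w ∈ L and |w| = 2p ≥ p.
The pumping lemma gives a decomposition w = xyz where |xy| ≤ p and y is nonempty.
The first p characters of w are 0's, so xy (and hence y) consists only of 0's. Write y = 0^k, 1 ≤ k ≤ p.
Pump with i = 2: xy^2z = 0^{p+k} 1^p. For this to lie in L we would need p = p+k, which forces k = 0. But k ≥ 1, so xy^2z ∉ L.
This contradicts the pumping lemma, so L is not regular.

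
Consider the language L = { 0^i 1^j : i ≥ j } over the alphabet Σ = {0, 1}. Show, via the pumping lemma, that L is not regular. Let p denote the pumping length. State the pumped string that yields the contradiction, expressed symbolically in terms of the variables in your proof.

Suppose for contradiction that L is regular, and let p be the pumping length.
Choose w = 0^p 1^p ∈ L, with |w| = 2p ≥ p.
The pumping lemma gives a decomposition w = xyz where |xy| ≤ p and |y| ≥ 1.
Because |xy| ≤ p and w begins with p copies of 0, we have y = 0^k with 1 ≤ k ≤ p.
Consider xy^0z = xz = 0^{p-k} 1^p. Since k ≥ 1, the 0-count p-k is less than p, so i ≥ j fails; thus xz ∉ L.
This is a contradiction; hence L is not regular.

0^{p-k} 1^p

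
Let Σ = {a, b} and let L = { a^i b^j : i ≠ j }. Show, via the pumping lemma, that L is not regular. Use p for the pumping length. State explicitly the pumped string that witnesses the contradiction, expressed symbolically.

a^{p+p!} b^{p+p!}

Assume L is regular. Let p be the pumping length given by the pumping lemma.
Choose w = a^p b^{p+p!}. Since p ≠ p+p!, w ∈ L; and |w| ≥ p.
By the pumping lemma, w = xyz with |xy| ≤ p and |y| ≥ 1.
Because |xy| ≤ p and w begins with p copies of a, we have y = a^k with 1 ≤ k ≤ p.
Since 1 ≤ k ≤ p, k divides p!; set t = 1 + p!/k. Then xy^t z has p + (p!/k)·k = p + p! copies of a. Now the a-count equals the b-count, so i ≠ j fails. So xy^t z = a^{p+p!} b^{p+p!} ∉ L.
This contradicts the pumping lemma, so L is not regular.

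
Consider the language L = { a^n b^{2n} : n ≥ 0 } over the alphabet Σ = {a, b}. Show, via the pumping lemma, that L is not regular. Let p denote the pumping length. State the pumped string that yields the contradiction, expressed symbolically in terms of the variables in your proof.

a^{p+k} b^{2p}

Suppose for contradiction that L is regular, and let p be the pumping length.
Let w = a^p b^{2p} ∈ L; note |w| = 3p ≥ p.
The pumping lemma gives a decomposition w = xyz where |xy| ≤ p and |y| ≥ 1.
Since the first p symbols of w are all a's and |xy| ≤ p, y lies entirely in the leading a-block: y = a^k for some k with 1 ≤ k ≤ p.
Pump with i = 2: xy^2z = a^{p+k} b^{2p}. For this to lie in L we would need 2p = 2(p+k), which forces k = 0. But k ≥ 1, so xy^2z ∉ L.
This contradicts the pumping lemma, so L is not regular.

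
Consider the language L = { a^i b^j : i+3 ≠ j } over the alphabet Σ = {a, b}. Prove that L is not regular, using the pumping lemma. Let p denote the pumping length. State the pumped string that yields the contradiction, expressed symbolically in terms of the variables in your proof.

a^{p+p!} b^{p+p!+3}

Assume L is regular. Let p be the pumping length given by the pumping lemma.
Choose w = a^p b^{p+p!+3}. Since p ≠ (p+p!+3)-3 = p+p!, w ∈ L; and |w| ≥ p.
By the pumping lemma, w = xyz with |xy| ≤ p and y is nonempty.
Since the first p symbols of w are all a's and |xy| ≤ p, y lies entirely in the leading a-block: y = a^k for some k with 1 ≤ k ≤ p.
Since 1 ≤ k ≤ p, k divides p!; set t = 1 + p!/k. Then xy^t z has p + (p!/k)·k = p + p! copies of a. Now the a-count is p+p! and (b-count)-3 = (p+p!+3)-3 = p+p!, so i+3 ≠ j fails. So xy^t z = a^{p+p!} b^{p+p!+3} ∉ L.
Contradiction. Therefore L is not regular.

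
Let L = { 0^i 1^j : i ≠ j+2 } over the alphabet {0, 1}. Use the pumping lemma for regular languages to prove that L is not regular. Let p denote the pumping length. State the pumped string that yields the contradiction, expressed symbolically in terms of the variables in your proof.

Toward a contradiction, assume L is regular with pumping length p.
Choose w = 0^p 1^{p+p!-2}. Since p ≠ (p+p!-2)+2 = p+p!, w ∈ L; and |w| ≥ p.
Write w = xyz as guaranteed by the lemma, with |xy| ≤ p and |y| > 0.
The first p characters of w are 0's, so xy (and hence y) consists only of 0's. Write y = 0^k, 1 ≤ k ≤ p.
Since 1 ≤ k ≤ p, k divides p!; set t = 1 + p!/k. Then xy^t z has p + (p!/k)·k = p + p! copies of 0. Now the 0-count is p+p! and (1-count)+2 = (p+p!-2)+2 = p+p!, so i ≠ j+2 fails. So xy^t z = 0^{p+p!} 1^{p+p!-2} ∉ L.
Contradiction. Therefore L is not regular.

0^{p+p!} 1^{p+p!-2}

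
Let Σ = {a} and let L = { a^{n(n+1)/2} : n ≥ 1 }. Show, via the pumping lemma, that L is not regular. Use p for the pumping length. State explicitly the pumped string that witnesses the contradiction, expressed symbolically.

a^{p(p+1)/2+k}

Suppose for contradiction that L is regular, and let p be the pumping length.
Take w = a^{p(p+1)/2} ∈ L with |w| = p(p+1)/2 ≥ p.
Write w = xyz as guaranteed by the lemma, with |xy| ≤ p and |y| ≥ 1.
Then y = a^k for some k with 1 ≤ k ≤ p.
Pump with i = 2: xy^2z = a^{p(p+1)/2+k}. Since 1 ≤ k ≤ p, p(p+1)/2 < p(p+1)/2+k ≤ p(p+1)/2+p < (p+1)(p+2)/2, so p(p+1)/2+k is strictly between consecutive triangular numbers. So xy^2z ∉ L.
Contradiction. Therefore L is not regular.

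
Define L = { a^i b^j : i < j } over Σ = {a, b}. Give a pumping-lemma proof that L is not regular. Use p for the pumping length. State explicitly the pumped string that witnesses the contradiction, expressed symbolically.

Suppose for contradiction that L is regular, and let p be the pumping length.
Choose w = a^p b^{p+1} ∈ L, with |w| = 2p+1 ≥ p.
The pumping lemma gives a decomposition w = xyz where |xy| ≤ p and |y| ≥ 1.
Because |xy| ≤ p and w begins with p copies of a, we have y = a^k with 1 ≤ k ≤ p.
Consider xy^2z = a^{p+k} b^{p+1}. Since k ≥ 1, the a-count p+k is at least p+1, so i < j fails; thus xy^2z ∉ L.
This is a contradiction; hence L is not regular.

a^{p+k} b^{p+1}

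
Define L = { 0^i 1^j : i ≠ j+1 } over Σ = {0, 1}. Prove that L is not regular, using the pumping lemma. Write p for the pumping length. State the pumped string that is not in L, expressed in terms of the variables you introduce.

0^{p+p!} 1^{p+p!-1}

Toward a contradiction, assume L is regular with pumping length p.
Choose w = 0^p 1^{p+p!-1}. Since p ≠ (p+p!-1)+1 = p+p!, w ∈ L; and |w| ≥ p.
By the pumping lemma, w = xyz with |xy| ≤ p and |y| > 0.
Since the first p symbols of w are all 0's and |xy| ≤ p, y lies entirely in the leading 0-block: y = 0^k for some k with 1 ≤ k ≤ p.
Since 1 ≤ k ≤ p, k divides p!; set t = 1 + p!/k. Then xy^t z has p + (p!/k)·k = p + p! copies of 0. Now the 0-count is p+p! and (1-count)+1 = (p+p!-1)+1 = p+p!, so i ≠ j+1 fails. So xy^t z = 0^{p+p!} 1^{p+p!-1} ∉ L.
Contradiction. Therefore L is not regular.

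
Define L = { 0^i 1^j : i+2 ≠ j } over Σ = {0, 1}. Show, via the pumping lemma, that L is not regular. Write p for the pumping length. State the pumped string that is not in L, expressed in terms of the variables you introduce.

Assume L is regular. Let p be the pumping length given by the pumping lemma.
Choose w = 0^p 1^{p+p!+2}. Since p ≠ (p+p!+2)-2 = p+p!, w ∈ L; and |w| ≥ p.
The pumping lemma gives a decomposition w = xyz where |xy| ≤ p and |y| ≥ 1.
Since the first p symbols of w are all 0's and |xy| ≤ p, y lies entirely in the leading 0-block: y = 0^k for some k with 1 ≤ k ≤ p.
Since 1 ≤ k ≤ p, k divides p!; set t = 1 + p!/k. Then xy^t z has p + (p!/k)·k = p + p! copies of 0. Now the 0-count is p+p! and (1-count)-2 = (p+p!+2)-2 = p+p!, so i+2 ≠ j fails. So xy^t z = 0^{p+p!} 1^{p+p!+2} ∉ L.
This contradicts the pumping lemma, so L is not regular.

0^{p+p!} 1^{p+p!+2}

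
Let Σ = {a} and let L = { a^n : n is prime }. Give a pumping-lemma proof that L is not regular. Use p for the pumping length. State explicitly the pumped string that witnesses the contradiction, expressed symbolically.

a^{q(1+k)}

Assume L is regular; let p be its pumping constant.
Let q be a prime with q ≥ p+2 (infinitely many primes exist), and take w = a^q ∈ L with |w| = q ≥ p.
The pumping lemma gives a decomposition w = xyz where |xy| ≤ p and |y| > 0.
Then y = a^k for some k with 1 ≤ k ≤ p.
Since 1 ≤ k ≤ p, |xz| = q-k. Pump with i = q+1: |xy^{q+1}z| = (q-k)+(q+1)k = q+qk = q(1+k), which is composite (both factors ≥ 2). So xy^{q+1}z = a^{q(1+k)} ∉ L.
Contradiction. Therefore L is not regular.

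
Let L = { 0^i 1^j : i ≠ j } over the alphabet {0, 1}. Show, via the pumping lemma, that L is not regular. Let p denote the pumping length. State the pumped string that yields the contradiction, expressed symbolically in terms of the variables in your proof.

0^{p+p!} 1^{p+p!}

Assume L is regular; let p be its pumping constant.
Choose w = 0^p 1^{p+p!}. Since p ≠ p+p!, w ∈ L; and |w| ≥ p.
By the pumping lemma, w = xyz with |xy| ≤ p and |y| ≥ 1.
The first p characters of w are 0's, so xy (and hence y) consists only of 0's. Write y = 0^k, 1 ≤ k ≤ p.
Since 1 ≤ k ≤ p, k divides p!; set t = 1 + p!/k. Then xy^t z has p + (p!/k)·k = p + p! copies of 0. Now the 0-count equals the 1-count, so i ≠ j fails. So xy^t z = 0^{p+p!} 1^{p+p!} ∉ L.
Contradiction. Therefore L is not regular.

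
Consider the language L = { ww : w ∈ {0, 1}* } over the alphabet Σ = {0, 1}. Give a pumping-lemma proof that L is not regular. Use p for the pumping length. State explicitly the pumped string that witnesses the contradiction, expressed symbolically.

0^{p+k} 1^p 0^p 1^p

Suppose for contradiction that L is regular, and let p be the pumping length.
Take w = 0^p 1^p 0^p 1^p = uu where u = 0^p1^p; then w ∈ L and |w| = 4p ≥ p.
Write w = xyz as guaranteed by the lemma, with |xy| ≤ p and |y| > 0.
Because |xy| ≤ p and w begins with p copies of 0, we have y = 0^k with 1 ≤ k ≤ p.
Pump with i = 2: xy^2z = 0^{p+k} 1^p 0^p 1^p, of length 4p+k. Suppose this equals vv. The string starts with 0 and ends with 1, so v does too; thus the boundary between the two copies of v is a 1→0 transition. There is exactly one such transition, at position 2p+k, so |v| = 2p+k and |vv| = 4p+2k ≠ 4p+k since k ≥ 1. So xy^2z ∉ L.
This is a contradiction; hence L is not regular.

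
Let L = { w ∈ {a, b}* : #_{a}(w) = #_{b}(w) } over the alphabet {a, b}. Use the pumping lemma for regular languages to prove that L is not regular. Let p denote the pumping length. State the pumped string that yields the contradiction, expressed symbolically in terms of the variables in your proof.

Assume L is regular; let p be its pumping constant.
Choose w = a^p b^p ∈ L with |w| = 2p ≥ p.
By the pumping lemma, w = xyz with |xy| ≤ p and y is nonempty.
Because |xy| ≤ p and w begins with p copies of a, we have y = a^k with 1 ≤ k ≤ p.
Pump with i = 2: xy^2z = a^{p+k} b^p has p+k occurrences of a but only p of b. Since k ≥ 1 the counts differ, so xy^2z ∉ L.
Contradiction. Therefore L is not regular.

a^{p+k} b^p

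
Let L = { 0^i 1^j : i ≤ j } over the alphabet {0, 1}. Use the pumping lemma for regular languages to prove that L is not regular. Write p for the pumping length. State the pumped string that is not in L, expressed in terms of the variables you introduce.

Assume L is regular. Let p be the pumping length given by the pumping lemma.
Choose w = 0^p 1^p ∈ L, with |w| = 2p ≥ p.
Write w = xyz as guaranteed by the lemma, with |xy| ≤ p and |y| > 0.
The first p characters of w are 0's, so xy (and hence y) consists only of 0's. Write y = 0^k, 1 ≤ k ≤ p.
Consider xy^2z = 0^{p+k} 1^p. Since k ≥ 1, the 0-count p+k exceeds the 1-count p, so i ≤ j fails; thus xy^2z ∉ L.
This is a contradiction; hence L is not regular.

0^{p+k} 1^p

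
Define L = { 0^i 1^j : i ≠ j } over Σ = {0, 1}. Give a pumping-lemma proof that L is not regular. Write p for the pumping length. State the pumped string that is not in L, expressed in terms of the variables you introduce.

0^{p+p!} 1^{p+p!}

Toward a contradiction, assume L is regular with pumping length p.
Choose w = 0^p 1^{p+p!}. Since p ≠ p+p!, w ∈ L; and |w| ≥ p.
The pumping lemma gives a decomposition w = xyz where |xy| ≤ p and |y| ≥ 1.
The first p characters of w are 0's, so xy (and hence y) consists only of 0's. Write y = 0^k, 1 ≤ k ≤ p.
Since 1 ≤ k ≤ p, k divides p!; set t = 1 + p!/k. Then xy^t z has p + (p!/k)·k = p + p! copies of 0. Now the 0-count equals the 1-count, so i ≠ j fails. So xy^t z = 0^{p+p!} 1^{p+p!} ∉ L.
This is a contradiction; hence L is not regular.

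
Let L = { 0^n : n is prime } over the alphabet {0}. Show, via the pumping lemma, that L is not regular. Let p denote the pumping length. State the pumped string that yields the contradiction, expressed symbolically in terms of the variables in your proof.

Toward a contradiction, assume L is regular with pumping length p.
Let q be a prime with q ≥ p+2 (infinitely many primes exist), and take w = 0^q ∈ L with |w| = q ≥ p.
Write w = xyz as guaranteed by the lemma, with |xy| ≤ p and y is nonempty.
Then y = 0^k for some k with 1 ≤ k ≤ p.
Since 1 ≤ k ≤ p, |xz| = q-k. Pump with i = q+1: |xy^{q+1}z| = (q-k)+(q+1)k = q+qk = q(1+k), which is composite (both factors ≥ 2). So xy^{q+1}z = 0^{q(1+k)} ∉ L.
This contradicts the pumping lemma, so L is not regular.

0^{q(1+k)}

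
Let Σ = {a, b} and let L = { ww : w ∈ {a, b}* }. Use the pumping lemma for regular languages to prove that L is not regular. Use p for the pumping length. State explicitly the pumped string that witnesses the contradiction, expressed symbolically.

Assume L is regular; let p be its pumping constant.
Take w = a^p b^p a^p b^p = uu where u = a^pb^p; then w ∈ L and |w| = 4p ≥ p.
By the pumping lemma, w = xyz with |xy| ≤ p and y is nonempty.
The first p characters of w are a's, so xy (and hence y) consists only of a's. Write y = a^k, 1 ≤ k ≤ p.
Pump with i = 2: xy^2z = a^{p+k} b^p a^p b^p, of length 4p+k. Suppose this equals vv. The string starts with a and ends with b, so v does too; thus the boundary between the two copies of v is a b→a transition. There is exactly one such transition, at position 2p+k, so |v| = 2p+k and |vv| = 4p+2k ≠ 4p+k since k ≥ 1. So xy^2z ∉ L.
This is a contradiction; hence L is not regular.

a^{p+k} b^p a^p b^p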